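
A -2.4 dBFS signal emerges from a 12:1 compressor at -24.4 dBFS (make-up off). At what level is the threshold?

-26.4 dBFS

Gain reduction = -2.4 − (-24.4) = 22 dB; output overshoot = GR / (R − 1) = 22 / 11 = 2 dB.
Threshold = output − output overshoot = -24.4 − 2 = -26.4 dBFS.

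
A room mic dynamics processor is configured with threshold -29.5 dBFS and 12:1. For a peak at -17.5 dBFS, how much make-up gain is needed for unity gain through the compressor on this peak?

The peak compresses to -29.5 + 12/12 = -28.5 dBFS.
To reach -17.5 dBFS requires -17.5 − (-28.5) = 11 dB of make-up.

11 dB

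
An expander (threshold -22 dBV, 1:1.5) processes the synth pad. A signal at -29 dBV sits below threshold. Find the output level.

The input is 7 dB below the -22 dBV threshold.
A 1:1.5 expander multiplies undershoot by 1.5: 7 × 1.5 = 10.5 dB below threshold.
Output = -22 − 10.5 = -32.5 dBV.

-32.5 dBV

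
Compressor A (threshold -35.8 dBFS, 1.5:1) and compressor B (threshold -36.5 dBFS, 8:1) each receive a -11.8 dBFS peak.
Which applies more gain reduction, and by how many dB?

A: GR = 24 − 24/1.5 = 8 dB.
B: GR = 24.7 − 24.7/8 = 21.6125 dB.
B reduces 13.6125 dB more.

B, by 13.6125 dB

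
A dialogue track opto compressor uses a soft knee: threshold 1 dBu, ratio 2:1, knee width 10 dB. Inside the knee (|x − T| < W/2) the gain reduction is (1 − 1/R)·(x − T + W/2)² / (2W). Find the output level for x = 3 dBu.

x − T + W/2 = 3 − 1 + 5 = 7.
GR = (1 − 1/2) × 7² / 20 = 0.5 × 49 / 20 = 1.225 dB.
Output = 3 − 1.225 = 1.775 dBu.

1.775 dBu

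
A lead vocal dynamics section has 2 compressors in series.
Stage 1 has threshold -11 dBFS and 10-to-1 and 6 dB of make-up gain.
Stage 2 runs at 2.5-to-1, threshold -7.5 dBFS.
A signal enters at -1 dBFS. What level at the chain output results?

-6.1 dBFS

Stage 1: -1 dBFS is 10 dB over -11 dBFS; at 10:1 that becomes 1 dB over, giving -10 dBFS; +6 dB make-up → -4 dBFS.
Stage 2: overshoot 3.5 dB → 3.5/2.5 = 1.4 dB → -6.1 dBFS.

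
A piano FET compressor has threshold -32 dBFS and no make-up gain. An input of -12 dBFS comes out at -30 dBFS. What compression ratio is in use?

Input overshoot = -12 − (-32) = 20 dB; output overshoot = -30 − (-32) = 2 dB.
Ratio = 20 / 2 = 10.

10:1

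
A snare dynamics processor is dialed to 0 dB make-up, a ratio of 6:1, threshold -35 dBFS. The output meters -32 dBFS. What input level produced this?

Post-compression overshoot = -32 − (-35) = 3 dB.
Input overshoot = R × output overshoot = 18 dB → input = -35 + 18 = -17 dBFS.

-17 dBFS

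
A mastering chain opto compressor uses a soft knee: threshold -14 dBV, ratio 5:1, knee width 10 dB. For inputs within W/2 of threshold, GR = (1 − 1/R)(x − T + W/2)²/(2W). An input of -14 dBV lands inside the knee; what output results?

x − T + W/2 = -14 − (-14) + 5 = 5.
GR = (1 − 1/5) × 5² / 20 = 0.8 × 25 / 20 = 1 dB.
Output = -14 − 1 = -15 dBV.

-15 dBV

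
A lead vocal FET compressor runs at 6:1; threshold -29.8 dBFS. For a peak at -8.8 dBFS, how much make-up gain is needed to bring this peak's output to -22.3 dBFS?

4 dB

Overshoot 21 dB → 21/6 = 3.5 dB after compression, so the compressed level is -29.8 + 3.5 = -26.3 dBFS.
Make-up = target − compressed = -22.3 − (-26.3) = 4 dB.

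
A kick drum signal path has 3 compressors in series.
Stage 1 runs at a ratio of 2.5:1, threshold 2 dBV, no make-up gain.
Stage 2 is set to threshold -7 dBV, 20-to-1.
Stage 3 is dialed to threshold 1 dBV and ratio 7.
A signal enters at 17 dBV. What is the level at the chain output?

-6.25 dBV

Stage 1: overshoot 15 dB → 15/2.5 = 6 dB → 8 dBV.
Stage 2: 15 dB above -7 dBV, reduced 20:1 to 0.75 dB above → -6.25 dBV.
Stage 3: -6.25 dBV is at or below the 1 dBV threshold — no compression; output -6.25 dBV.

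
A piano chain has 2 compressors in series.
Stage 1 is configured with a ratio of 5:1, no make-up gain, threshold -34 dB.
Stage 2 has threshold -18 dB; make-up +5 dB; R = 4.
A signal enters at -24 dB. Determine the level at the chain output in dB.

Stage 1: -24 dB is 10 dB over -34 dB; at 5:1 that becomes 2 dB over, giving -32 dB.
Stage 2: below threshold (-32 ≤ -18); passes unchanged; make-up brings it to -27 dB.

-27 dB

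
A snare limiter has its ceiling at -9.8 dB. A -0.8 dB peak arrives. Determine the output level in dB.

A brickwall limiter is an ∞:1 compressor: any input above the ceiling is clamped to -9.8 dB.

-9.8 dB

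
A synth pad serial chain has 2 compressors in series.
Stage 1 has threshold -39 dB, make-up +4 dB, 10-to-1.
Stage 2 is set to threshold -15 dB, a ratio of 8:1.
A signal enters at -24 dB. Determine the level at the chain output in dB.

-33.5 dB

Stage 1: 15 dB above -39 dB, reduced 10:1 to 1.5 dB above → -37.5 dB; +4 dB make-up → -33.5 dB.
Stage 2: -33.5 dB ≤ -15 dB, so stage 2 doesn't engage; output -33.5 dB.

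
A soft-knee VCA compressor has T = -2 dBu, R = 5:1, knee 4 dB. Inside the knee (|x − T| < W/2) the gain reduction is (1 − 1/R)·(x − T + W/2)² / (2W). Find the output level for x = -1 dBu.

-1.9 dBu

x − T + W/2 = -1 − (-2) + 2 = 3.
GR = (1 − 1/5) × 3² / 8 = 0.8 × 9 / 8 = 0.9 dB.
Output = -1 − 0.9 = -1.9 dBu.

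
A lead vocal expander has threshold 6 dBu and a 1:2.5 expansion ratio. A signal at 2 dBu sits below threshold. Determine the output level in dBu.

Undershoot = 6 − 2 = 4 dB.
At 1:2.5, that expands to 10 dB under threshold.
Output = 6 − 10 = -4 dBu.

-4 dBu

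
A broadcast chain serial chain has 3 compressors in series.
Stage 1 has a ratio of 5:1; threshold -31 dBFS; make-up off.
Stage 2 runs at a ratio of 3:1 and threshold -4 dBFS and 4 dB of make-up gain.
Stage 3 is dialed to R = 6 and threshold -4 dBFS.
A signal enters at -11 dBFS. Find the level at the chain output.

Stage 1: 20 dB above -31 dBFS, reduced 5:1 to 4 dB above → -27 dBFS.
Stage 2: below threshold (-27 ≤ -4); passes unchanged; make-up brings it to -23 dBFS.
Stage 3: -23 dBFS ≤ -4 dBFS, so stage 3 doesn't engage; output -23 dBFS.

-23 dBFS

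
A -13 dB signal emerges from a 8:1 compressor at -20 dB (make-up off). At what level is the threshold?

-21 dB

Input is 8 dB above T (since output overshoot × R = input overshoot: (-20 − T)·8 = -13 − T gives T = -21 dB).
Check: -21 + (-13 − (-21))/8 = -21 + 1 = -20 dB. ✓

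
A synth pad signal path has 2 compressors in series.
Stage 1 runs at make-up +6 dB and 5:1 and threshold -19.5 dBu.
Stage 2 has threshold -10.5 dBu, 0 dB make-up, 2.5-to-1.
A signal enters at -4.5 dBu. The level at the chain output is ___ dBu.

Stage 1: overshoot 15 dB → 15/5 = 3 dB → -16.5 dBu; +6 dB make-up → -10.5 dBu.
Stage 2: -10.5 dBu ≤ -10.5 dBu, so stage 2 doesn't engage; output -10.5 dBu.

-10.5 dBu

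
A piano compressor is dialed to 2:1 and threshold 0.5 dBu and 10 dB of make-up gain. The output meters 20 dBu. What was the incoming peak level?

19.5 dBu

Stripping the +10 dB make-up gives 10 dBu at the gain stage.
That's 9.5 dB above the 0.5 dBu threshold.
Input overshoot = R × output overshoot = 19 dB → input = 0.5 + 19 = 19.5 dBu.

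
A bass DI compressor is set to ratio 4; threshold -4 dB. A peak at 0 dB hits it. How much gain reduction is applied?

The signal is 4 dB above threshold.
A 4:1 ratio leaves 1 dB of that excess.
GR = overshoot in − overshoot out = 4 − 1 = 3 dB.

3 dB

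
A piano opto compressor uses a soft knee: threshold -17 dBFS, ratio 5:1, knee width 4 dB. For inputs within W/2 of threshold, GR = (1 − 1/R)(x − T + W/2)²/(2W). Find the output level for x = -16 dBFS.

x − T + W/2 = -16 − (-17) + 2 = 3.
GR = (1 − 1/5) × 3² / 8 = 0.8 × 9 / 8 = 0.9 dB.
Output = -16 − 0.9 = -16.9 dBFS.

-16.9 dBFS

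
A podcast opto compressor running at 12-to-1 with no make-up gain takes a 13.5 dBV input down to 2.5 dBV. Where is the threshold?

Gain reduction = 13.5 − 2.5 = 11 dB; output overshoot = GR / (R − 1) = 11 / 11 = 1 dB.
Threshold = output − output overshoot = 2.5 − 1 = 1.5 dBV.

1.5 dBV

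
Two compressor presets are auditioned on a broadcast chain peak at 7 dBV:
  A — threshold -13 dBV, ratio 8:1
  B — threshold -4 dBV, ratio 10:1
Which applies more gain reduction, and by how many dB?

A: 20 dB over, compressed to 2.5 dB over, so 17.5 dB of GR.
B: 11 dB over, compressed to 1.1 dB over, so 9.9 dB of GR.
A reduces 7.6 dB more.

A, by 7.6 dB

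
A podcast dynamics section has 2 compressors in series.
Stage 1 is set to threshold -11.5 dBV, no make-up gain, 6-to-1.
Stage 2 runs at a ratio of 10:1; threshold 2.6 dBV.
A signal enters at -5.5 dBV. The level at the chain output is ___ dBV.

-10.5 dBV

Stage 1: -5.5 dBV is 6 dB over -11.5 dBV; at 6:1 that becomes 1 dB over, giving -10.5 dBV.
Stage 2: -10.5 dBV ≤ 2.6 dBV, so stage 2 doesn't engage; output -10.5 dBV.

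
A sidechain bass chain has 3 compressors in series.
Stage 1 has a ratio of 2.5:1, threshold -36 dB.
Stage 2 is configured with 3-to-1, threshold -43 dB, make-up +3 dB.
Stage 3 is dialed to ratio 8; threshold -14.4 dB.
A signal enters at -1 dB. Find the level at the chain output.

-33 dB

Stage 1: 35 dB above -36 dB, reduced 2.5:1 to 14 dB above → -22 dB.
Stage 2: -22 dB is 21 dB over -43 dB; at 3:1 that becomes 7 dB over, giving -36 dB; +3 dB make-up → -33 dB.
Stage 3: below threshold (-33 ≤ -14.4); passes unchanged; output -33 dB.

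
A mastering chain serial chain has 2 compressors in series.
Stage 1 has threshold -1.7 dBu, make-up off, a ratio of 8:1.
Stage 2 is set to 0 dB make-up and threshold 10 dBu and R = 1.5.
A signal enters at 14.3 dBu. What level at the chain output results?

Stage 1: 14.3 dBu is 16 dB over -1.7 dBu; at 8:1 that becomes 2 dB over, giving 0.3 dBu.
Stage 2: 0.3 dBu ≤ 10 dBu, so stage 2 doesn't engage; output 0.3 dBu.

0.3 dBu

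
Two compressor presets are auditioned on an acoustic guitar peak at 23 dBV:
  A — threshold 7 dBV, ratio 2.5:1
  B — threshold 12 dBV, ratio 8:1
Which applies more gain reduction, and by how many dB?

A: GR = 16 − 16/2.5 = 9.6 dB.
B: GR = 11 − 11/8 = 9.625 dB.
Difference: 0.025 dB in favour of B.

B, by 0.025 dB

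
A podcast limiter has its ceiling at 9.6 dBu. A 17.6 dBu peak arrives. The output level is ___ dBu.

9.6 dBu

A brickwall limiter is an ∞:1 compressor: any input above the ceiling is clamped to 9.6 dBu.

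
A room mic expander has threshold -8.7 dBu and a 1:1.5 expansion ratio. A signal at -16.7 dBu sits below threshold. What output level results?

Undershoot = (-8.7) − (-16.7) = 8 dB.
At 1:1.5, that expands to 12 dB under threshold.
Output = -8.7 − 12 = -20.7 dBu.

-20.7 dBu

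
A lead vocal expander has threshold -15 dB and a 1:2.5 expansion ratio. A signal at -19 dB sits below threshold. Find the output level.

The input is 4 dB below the -15 dB threshold.
A 1:2.5 expander multiplies undershoot by 2.5: 4 × 2.5 = 10 dB below threshold.
Output = -15 − 10 = -25 dB.

-25 dB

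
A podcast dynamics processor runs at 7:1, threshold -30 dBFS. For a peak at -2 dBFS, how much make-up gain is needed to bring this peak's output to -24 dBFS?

2 dB

Overshoot 28 dB → 28/7 = 4 dB after compression, so the compressed level is -30 + 4 = -26 dBFS.
Make-up = target − compressed = -24 − (-26) = 2 dB.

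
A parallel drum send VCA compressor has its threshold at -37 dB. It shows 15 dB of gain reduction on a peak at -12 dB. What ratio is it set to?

Input overshoot = -12 − (-37) = 25 dB.
Output overshoot = 25 − 15 = 10 dB.
Ratio = input overshoot / output overshoot = 25 / 10 = 2.5.

2.5:1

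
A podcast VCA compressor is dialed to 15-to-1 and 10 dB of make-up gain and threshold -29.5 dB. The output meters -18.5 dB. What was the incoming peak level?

Before make-up, the level was -18.5 − 10 = -28.5 dB.
Post-compression overshoot = -28.5 − (-29.5) = 1 dB.
Input overshoot = R × output overshoot = 15 dB → input = -29.5 + 15 = -14.5 dB.

-14.5 dB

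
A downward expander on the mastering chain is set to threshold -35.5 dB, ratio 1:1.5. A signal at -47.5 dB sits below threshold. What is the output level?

-53.5 dB

Undershoot = (-35.5) − (-47.5) = 12 dB.
At 1:1.5, that expands to 18 dB under threshold.
Output = -35.5 − 18 = -53.5 dB.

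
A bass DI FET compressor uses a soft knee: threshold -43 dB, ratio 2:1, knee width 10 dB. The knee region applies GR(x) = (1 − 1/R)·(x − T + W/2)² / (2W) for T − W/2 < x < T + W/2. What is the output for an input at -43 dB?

-43.625 dB

x − T + W/2 = -43 − (-43) + 5 = 5.
GR = (1 − 1/2) × 5² / 20 = 0.5 × 25 / 20 = 0.625 dB.
Output = -43 − 0.625 = -43.625 dB.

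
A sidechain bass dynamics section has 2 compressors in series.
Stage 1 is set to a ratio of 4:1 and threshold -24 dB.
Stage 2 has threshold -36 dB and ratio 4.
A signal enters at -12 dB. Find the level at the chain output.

-32.25 dB

Stage 1: overshoot 12 dB → 12/4 = 3 dB → -21 dB.
Stage 2: -21 dB is 15 dB over -36 dB; at 4:1 that becomes 3.75 dB over, giving -32.25 dB.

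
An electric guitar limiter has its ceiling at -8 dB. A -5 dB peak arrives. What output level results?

At ∞:1, everything above -8 dB is held at the ceiling.

-8 dB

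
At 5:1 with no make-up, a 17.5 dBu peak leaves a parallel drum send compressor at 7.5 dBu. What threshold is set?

Input is 12.5 dB above T (since output overshoot × R = input overshoot: (7.5 − T)·5 = 17.5 − T gives T = 5 dBu).
Check: 5 + (17.5 − 5)/5 = 5 + 2.5 = 7.5 dBu. ✓

5 dBu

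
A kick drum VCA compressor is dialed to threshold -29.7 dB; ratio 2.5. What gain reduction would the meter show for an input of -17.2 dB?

-17.2 dB exceeds the threshold by 12.5 dB.
At 2.5:1, output sits 12.5/2.5 = 5 dB above threshold.
So the signal is attenuated by 12.5 − 5 = 7.5 dB.

7.5 dB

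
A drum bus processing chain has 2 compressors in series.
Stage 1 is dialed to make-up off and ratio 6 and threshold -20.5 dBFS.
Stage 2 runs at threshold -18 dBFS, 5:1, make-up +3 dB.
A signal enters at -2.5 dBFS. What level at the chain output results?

-14.9 dBFS

Stage 1: 18 dB above -20.5 dBFS, reduced 6:1 to 3 dB above → -17.5 dBFS.
Stage 2: -17.5 dBFS is 0.5 dB over -18 dBFS; at 5:1 that becomes 0.1 dB over, giving -17.9 dBFS; +3 dB make-up → -14.9 dBFS.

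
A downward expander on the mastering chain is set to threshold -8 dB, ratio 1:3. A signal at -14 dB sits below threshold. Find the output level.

-26 dB

Undershoot = (-8) − (-14) = 6 dB.
At 1:3, that expands to 18 dB under threshold.
Output = -8 − 18 = -26 dB.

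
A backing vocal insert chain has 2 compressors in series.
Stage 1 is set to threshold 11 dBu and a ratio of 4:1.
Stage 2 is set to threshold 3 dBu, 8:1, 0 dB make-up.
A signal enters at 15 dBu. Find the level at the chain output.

4.125 dBu

Stage 1: 4 dB above 11 dBu, reduced 4:1 to 1 dB above → 12 dBu.
Stage 2: 12 dBu is 9 dB over 3 dBu; at 8:1 that becomes 1.125 dB over, giving 4.125 dBu.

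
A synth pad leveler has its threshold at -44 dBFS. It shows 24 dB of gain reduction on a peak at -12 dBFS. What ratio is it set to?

4:1

Input overshoot = -12 − (-44) = 32 dB.
Output overshoot = 32 − 24 = 8 dB.
Ratio = input overshoot / output overshoot = 32 / 8 = 4.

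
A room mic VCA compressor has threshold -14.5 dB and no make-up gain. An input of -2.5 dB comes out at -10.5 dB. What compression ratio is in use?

Input overshoot = -2.5 − (-14.5) = 12 dB; output overshoot = -10.5 − (-14.5) = 4 dB.
Ratio = 12 / 4 = 3.

3:1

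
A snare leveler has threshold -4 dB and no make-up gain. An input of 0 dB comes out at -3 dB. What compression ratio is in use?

Input overshoot = 0 − (-4) = 4 dB; output overshoot = -3 − (-4) = 1 dB.
Ratio = 4 / 1 = 4.

4:1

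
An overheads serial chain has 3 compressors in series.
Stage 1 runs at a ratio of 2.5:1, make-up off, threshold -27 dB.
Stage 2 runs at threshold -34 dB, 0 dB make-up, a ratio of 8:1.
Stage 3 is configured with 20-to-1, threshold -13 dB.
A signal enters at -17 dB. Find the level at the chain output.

Stage 1: -17 dB is 10 dB over -27 dB; at 2.5:1 that becomes 4 dB over, giving -23 dB.
Stage 2: overshoot 11 dB → 11/8 = 1.375 dB → -32.625 dB.
Stage 3: -32.625 dB is at or below the -13 dB threshold — no compression; output -32.625 dB.

-32.625 dB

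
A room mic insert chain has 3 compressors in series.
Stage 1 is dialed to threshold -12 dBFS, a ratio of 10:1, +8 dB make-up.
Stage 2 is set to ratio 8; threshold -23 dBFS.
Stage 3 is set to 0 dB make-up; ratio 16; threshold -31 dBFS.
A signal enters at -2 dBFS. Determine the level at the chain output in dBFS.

Stage 1: -2 dBFS is 10 dB over -12 dBFS; at 10:1 that becomes 1 dB over, giving -11 dBFS; +8 dB make-up → -3 dBFS.
Stage 2: -3 dBFS is 20 dB over -23 dBFS; at 8:1 that becomes 2.5 dB over, giving -20.5 dBFS.
Stage 3: 10.5 dB above -31 dBFS, reduced 16:1 to 0.65625 dB above → -30.34375 dBFS.

-30.34375 dBFS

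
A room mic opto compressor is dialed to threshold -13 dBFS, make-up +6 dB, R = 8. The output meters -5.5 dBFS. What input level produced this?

Remove make-up: -5.5 − 6 = -11.5 dBFS.
Post-compression overshoot = -11.5 − (-13) = 1.5 dB.
Input overshoot = R × output overshoot = 12 dB → input = -13 + 12 = -1 dBFS.

-1 dBFS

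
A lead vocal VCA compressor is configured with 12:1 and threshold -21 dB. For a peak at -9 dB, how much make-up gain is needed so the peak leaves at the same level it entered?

The peak compresses to -21 + 12/12 = -20 dB.
To reach -9 dB requires -9 − (-20) = 11 dB of make-up.

11 dB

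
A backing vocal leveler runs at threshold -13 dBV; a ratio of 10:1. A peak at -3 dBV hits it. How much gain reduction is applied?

Overshoot = -3 − (-13) = 10 dB.
At 10:1, output sits 10/10 = 1 dB above threshold.
Gain reduction = 10 − 1 = 9 dB.

9 dB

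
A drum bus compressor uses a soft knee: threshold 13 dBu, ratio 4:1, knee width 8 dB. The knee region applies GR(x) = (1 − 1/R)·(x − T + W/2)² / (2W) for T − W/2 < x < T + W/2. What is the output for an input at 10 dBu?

9.953125 dBu

x − T + W/2 = 10 − 13 + 4 = 1.
GR = (1 − 1/4) × 1² / 16 = 0.75 × 1 / 16 = 0.046875 dB.
Output = 10 − 0.046875 = 9.953125 dBu.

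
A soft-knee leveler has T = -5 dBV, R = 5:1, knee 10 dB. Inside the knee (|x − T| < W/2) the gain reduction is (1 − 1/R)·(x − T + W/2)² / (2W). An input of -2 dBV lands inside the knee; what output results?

-4.56 dBV

x − T + W/2 = -2 − (-5) + 5 = 8.
GR = (1 − 1/5) × 8² / 20 = 0.8 × 64 / 20 = 2.56 dB.
Output = -2 − 2.56 = -4.56 dBV.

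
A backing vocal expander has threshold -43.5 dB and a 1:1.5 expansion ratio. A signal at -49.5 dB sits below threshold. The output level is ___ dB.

The input is 6 dB below the -43.5 dB threshold.
A 1:1.5 expander multiplies undershoot by 1.5: 6 × 1.5 = 9 dB below threshold.
Output = -43.5 − 9 = -52.5 dB.

-52.5 dB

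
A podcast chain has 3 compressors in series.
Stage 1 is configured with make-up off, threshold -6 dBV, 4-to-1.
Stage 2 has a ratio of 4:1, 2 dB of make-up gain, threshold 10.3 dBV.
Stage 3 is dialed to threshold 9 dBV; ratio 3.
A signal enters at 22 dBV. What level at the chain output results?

Stage 1: 22 dBV is 28 dB over -6 dBV; at 4:1 that becomes 7 dB over, giving 1 dBV.
Stage 2: 1 dBV is at or below the 10.3 dBV threshold — no compression; make-up brings it to 3 dBV.
Stage 3: 3 dBV ≤ 9 dBV, so stage 3 doesn't engage; output 3 dBV.

3 dBV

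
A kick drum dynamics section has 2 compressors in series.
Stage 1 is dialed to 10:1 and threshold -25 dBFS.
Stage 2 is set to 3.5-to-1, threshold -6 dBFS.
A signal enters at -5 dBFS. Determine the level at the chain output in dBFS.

Stage 1: -5 dBFS is 20 dB over -25 dBFS; at 10:1 that becomes 2 dB over, giving -23 dBFS.
Stage 2: below threshold (-23 ≤ -6); passes unchanged; output -23 dBFS.

-23 dBFS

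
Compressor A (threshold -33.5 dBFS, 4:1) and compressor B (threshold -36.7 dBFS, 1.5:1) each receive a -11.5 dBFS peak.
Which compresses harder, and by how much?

A, by 8.1 dB

A: overshoot 22 dB → output overshoot 5.5 dB → GR 16.5 dB.
B: overshoot 25.2 dB → output overshoot 16.8 dB → GR 8.4 dB.
A applies 8.1 dB more gain reduction.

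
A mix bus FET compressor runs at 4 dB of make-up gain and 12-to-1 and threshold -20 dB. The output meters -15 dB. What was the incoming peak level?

Remove make-up: -15 − 4 = -19 dB.
Post-compression overshoot = -19 − (-20) = 1 dB.
Input overshoot = R × output overshoot = 12 dB → input = -20 + 12 = -8 dB.

-8 dB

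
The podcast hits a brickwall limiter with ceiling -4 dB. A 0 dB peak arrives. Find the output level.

-4 dB

At ∞:1, everything above -4 dB is held at the ceiling.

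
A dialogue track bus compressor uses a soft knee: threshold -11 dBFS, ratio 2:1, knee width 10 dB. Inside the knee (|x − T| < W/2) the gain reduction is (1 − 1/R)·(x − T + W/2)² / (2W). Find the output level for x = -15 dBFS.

-15.025 dBFS

x − T + W/2 = -15 − (-11) + 5 = 1.
GR = (1 − 1/2) × 1² / 20 = 0.5 × 1 / 20 = 0.025 dB.
Output = -15 − 0.025 = -15.025 dBFS.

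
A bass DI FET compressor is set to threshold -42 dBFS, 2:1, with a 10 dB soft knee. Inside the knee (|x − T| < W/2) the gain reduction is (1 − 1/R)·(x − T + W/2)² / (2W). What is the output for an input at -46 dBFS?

-46.025 dBFS

x − T + W/2 = -46 − (-42) + 5 = 1.
GR = (1 − 1/2) × 1² / 20 = 0.5 × 1 / 20 = 0.025 dB.
Output = -46 − 0.025 = -46.025 dBFS.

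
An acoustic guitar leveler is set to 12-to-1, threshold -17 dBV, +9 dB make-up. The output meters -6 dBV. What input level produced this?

Stripping the +9 dB make-up gives -15 dBV at the gain stage.
That's 2 dB above the -17 dBV threshold.
Before 12:1 compression the overshoot was 2 × 12 = 24 dB, so input = -17 + 24 = 7 dBV.

7 dBV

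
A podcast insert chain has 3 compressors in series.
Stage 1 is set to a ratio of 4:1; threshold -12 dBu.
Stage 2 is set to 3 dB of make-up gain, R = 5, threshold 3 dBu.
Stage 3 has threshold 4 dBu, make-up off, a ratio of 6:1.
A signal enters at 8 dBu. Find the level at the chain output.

-4 dBu

Stage 1: 8 dBu is 20 dB over -12 dBu; at 4:1 that becomes 5 dB over, giving -7 dBu.
Stage 2: -7 dBu ≤ 3 dBu, so stage 2 doesn't engage; make-up brings it to -4 dBu.
Stage 3: below threshold (-4 ≤ 4); passes unchanged; output -4 dBu.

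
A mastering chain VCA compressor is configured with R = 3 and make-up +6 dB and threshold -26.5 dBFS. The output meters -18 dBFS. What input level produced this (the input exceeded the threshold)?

-19 dBFS

Stripping the +6 dB make-up gives -24 dBFS at the gain stage.
That's 2.5 dB above the -26.5 dBFS threshold.
Undo the ratio: input overshoot = 2.5 × 3 = 7.5 dB, giving input = -19 dBFS.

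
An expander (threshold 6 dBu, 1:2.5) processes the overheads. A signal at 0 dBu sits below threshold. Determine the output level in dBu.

Below threshold, a 1:2.5 expander applies gain = (2.5−1)×(T − x) of attenuation.
(2.5−1) × 6 = 9 dB, so output = 0 − 9 = -9 dBu.

-9 dBu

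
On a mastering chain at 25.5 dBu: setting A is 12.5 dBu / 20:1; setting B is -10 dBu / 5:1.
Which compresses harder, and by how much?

B, by 16.05 dB

A: overshoot 13 dB → output overshoot 0.65 dB → GR 12.35 dB.
B: overshoot 35.5 dB → output overshoot 7.1 dB → GR 28.4 dB.
B applies 16.05 dB more gain reduction.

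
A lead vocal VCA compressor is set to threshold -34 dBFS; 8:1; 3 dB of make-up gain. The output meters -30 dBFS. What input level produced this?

-26 dBFS

Stripping the +3 dB make-up gives -33 dBFS at the gain stage.
The compressed level sits -33 − (-34) = 1 dB over threshold.
Input overshoot = R × output overshoot = 8 dB → input = -34 + 8 = -26 dBFS.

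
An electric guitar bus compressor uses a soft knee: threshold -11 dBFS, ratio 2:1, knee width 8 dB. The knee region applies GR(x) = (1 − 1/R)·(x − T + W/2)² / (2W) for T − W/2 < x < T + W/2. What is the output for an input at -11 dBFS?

x − T + W/2 = -11 − (-11) + 4 = 4.
GR = (1 − 1/2) × 4² / 16 = 0.5 × 16 / 16 = 0.5 dB.
Output = -11 − 0.5 = -11.5 dBFS.

-11.5 dBFS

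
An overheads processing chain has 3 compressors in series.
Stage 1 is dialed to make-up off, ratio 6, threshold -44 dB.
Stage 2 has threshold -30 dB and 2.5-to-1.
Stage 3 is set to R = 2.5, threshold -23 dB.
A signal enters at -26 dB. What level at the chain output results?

Stage 1: overshoot 18 dB → 18/6 = 3 dB → -41 dB.
Stage 2: -41 dB ≤ -30 dB, so stage 2 doesn't engage; output -41 dB.
Stage 3: -41 dB is at or below the -23 dB threshold — no compression; output -41 dB.

-41 dB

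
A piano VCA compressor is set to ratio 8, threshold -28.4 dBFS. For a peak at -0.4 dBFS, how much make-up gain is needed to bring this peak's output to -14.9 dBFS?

Overshoot 28 dB → 28/8 = 3.5 dB after compression, so the compressed level is -28.4 + 3.5 = -24.9 dBFS.
Make-up = target − compressed = -14.9 − (-24.9) = 10 dB.

10 dB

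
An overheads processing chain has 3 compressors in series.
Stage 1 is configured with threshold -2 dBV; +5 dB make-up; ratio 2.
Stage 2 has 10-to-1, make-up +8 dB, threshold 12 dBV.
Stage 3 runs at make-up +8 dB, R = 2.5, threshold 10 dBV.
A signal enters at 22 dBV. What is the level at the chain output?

Stage 1: 24 dB above -2 dBV, reduced 2:1 to 12 dB above → 10 dBV; +5 dB make-up → 15 dBV.
Stage 2: 15 dBV is 3 dB over 12 dBV; at 10:1 that becomes 0.3 dB over, giving 12.3 dBV; +8 dB make-up → 20.3 dBV.
Stage 3: overshoot 10.3 dB → 10.3/2.5 = 4.12 dB → 14.12 dBV; +8 dB make-up → 22.12 dBV.

22.12 dBV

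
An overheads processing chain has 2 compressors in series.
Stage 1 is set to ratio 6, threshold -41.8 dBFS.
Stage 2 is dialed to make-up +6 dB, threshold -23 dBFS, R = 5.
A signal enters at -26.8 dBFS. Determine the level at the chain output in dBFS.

-33.3 dBFS

Stage 1: overshoot 15 dB → 15/6 = 2.5 dB → -39.3 dBFS.
Stage 2: -39.3 dBFS is at or below the -23 dBFS threshold — no compression; make-up brings it to -33.3 dBFS.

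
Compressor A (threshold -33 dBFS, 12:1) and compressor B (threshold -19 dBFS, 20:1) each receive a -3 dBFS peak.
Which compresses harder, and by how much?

A: 30 dB over, compressed to 2.5 dB over, so 27.5 dB of GR.
B: 16 dB over, compressed to 0.8 dB over, so 15.2 dB of GR.
A reduces 12.3 dB more.

A, by 12.3 dB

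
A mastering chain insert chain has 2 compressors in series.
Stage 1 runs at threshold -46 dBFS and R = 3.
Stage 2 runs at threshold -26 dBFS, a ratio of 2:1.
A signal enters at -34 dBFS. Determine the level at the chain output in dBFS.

-42 dBFS

Stage 1: overshoot 12 dB → 12/3 = 4 dB → -42 dBFS.
Stage 2: -42 dBFS is at or below the -26 dBFS threshold — no compression; output -42 dBFS.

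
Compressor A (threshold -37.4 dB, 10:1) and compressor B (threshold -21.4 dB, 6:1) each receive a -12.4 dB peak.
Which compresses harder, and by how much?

A, by 15 dB

A: GR = 25 − 25/10 = 22.5 dB.
B: GR = 9 − 9/6 = 7.5 dB.
A reduces 15 dB more.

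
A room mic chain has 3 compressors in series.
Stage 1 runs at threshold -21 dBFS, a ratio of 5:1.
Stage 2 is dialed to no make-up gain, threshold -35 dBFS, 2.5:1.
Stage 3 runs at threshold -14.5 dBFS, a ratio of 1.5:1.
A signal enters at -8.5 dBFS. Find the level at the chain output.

Stage 1: overshoot 12.5 dB → 12.5/5 = 2.5 dB → -18.5 dBFS.
Stage 2: overshoot 16.5 dB → 16.5/2.5 = 6.6 dB → -28.4 dBFS.
Stage 3: -28.4 dBFS ≤ -14.5 dBFS, so stage 3 doesn't engage; output -28.4 dBFS.

-28.4 dBFS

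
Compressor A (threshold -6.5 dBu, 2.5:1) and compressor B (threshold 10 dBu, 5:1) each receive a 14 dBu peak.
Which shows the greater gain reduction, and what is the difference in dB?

A, by 9.1 dB

A: overshoot 20.5 dB → output overshoot 8.2 dB → GR 12.3 dB.
B: overshoot 4 dB → output overshoot 0.8 dB → GR 3.2 dB.
Difference: 9.1 dB in favour of A.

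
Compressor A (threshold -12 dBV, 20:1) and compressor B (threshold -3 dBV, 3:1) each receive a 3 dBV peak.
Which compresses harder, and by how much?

A, by 10.25 dB

A: overshoot 15 dB → output overshoot 0.75 dB → GR 14.25 dB.
B: overshoot 6 dB → output overshoot 2 dB → GR 4 dB.
Difference: 10.25 dB in favour of A.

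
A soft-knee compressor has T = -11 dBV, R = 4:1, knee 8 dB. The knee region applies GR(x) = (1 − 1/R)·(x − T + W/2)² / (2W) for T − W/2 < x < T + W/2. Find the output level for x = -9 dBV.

-10.6875 dBV

x − T + W/2 = -9 − (-11) + 4 = 6.
GR = (1 − 1/4) × 6² / 16 = 0.75 × 36 / 16 = 1.6875 dB.
Output = -9 − 1.6875 = -10.6875 dBV.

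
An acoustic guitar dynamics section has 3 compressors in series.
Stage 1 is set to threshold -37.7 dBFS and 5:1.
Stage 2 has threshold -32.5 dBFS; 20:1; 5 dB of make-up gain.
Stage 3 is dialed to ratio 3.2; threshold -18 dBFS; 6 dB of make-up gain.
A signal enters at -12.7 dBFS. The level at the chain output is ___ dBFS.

-21.7 dBFS

Stage 1: 25 dB above -37.7 dBFS, reduced 5:1 to 5 dB above → -32.7 dBFS.
Stage 2: below threshold (-32.7 ≤ -32.5); passes unchanged; make-up brings it to -27.7 dBFS.
Stage 3: below threshold (-27.7 ≤ -18); passes unchanged; make-up brings it to -21.7 dBFS.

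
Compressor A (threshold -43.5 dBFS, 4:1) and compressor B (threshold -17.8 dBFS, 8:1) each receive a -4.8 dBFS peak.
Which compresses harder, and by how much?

A, by 17.65 dB

A: 38.7 dB over, compressed to 9.675 dB over, so 29.025 dB of GR.
B: 13 dB over, compressed to 1.625 dB over, so 11.375 dB of GR.
A applies 17.65 dB more gain reduction.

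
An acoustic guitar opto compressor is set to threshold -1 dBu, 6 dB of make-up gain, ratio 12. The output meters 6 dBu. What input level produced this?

Stripping the +6 dB make-up gives 0 dBu at the gain stage.
That's 1 dB above the -1 dBu threshold.
Before 12:1 compression the overshoot was 1 × 12 = 12 dB, so input = -1 + 12 = 11 dBu.

11 dBu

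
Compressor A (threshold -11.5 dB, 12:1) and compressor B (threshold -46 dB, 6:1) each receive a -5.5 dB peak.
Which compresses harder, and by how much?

A: overshoot 6 dB → output overshoot 0.5 dB → GR 5.5 dB.
B: overshoot 40.5 dB → output overshoot 6.75 dB → GR 33.75 dB.
B applies 28.25 dB more gain reduction.

B, by 28.25 dB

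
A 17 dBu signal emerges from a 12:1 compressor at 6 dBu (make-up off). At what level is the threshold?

5 dBu

Let T be the threshold. Output overshoot = (input overshoot)/R, so 6 − T = (17 − T)/12.
12·(6 − T) = 17 − T → 11·T = 72 − 17 = 55.
T = 55/11 = 5 dBu.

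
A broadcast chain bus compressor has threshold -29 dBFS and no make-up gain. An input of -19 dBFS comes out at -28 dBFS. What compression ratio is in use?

Input overshoot = -19 − (-29) = 10 dB; output overshoot = -28 − (-29) = 1 dB.
Ratio = 10 / 1 = 10.

10:1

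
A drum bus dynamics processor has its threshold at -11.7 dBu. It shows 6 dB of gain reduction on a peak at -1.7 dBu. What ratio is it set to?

2.5:1

Input overshoot = -1.7 − (-11.7) = 10 dB.
Output overshoot = 10 − 6 = 4 dB.
Ratio = input overshoot / output overshoot = 10 / 4 = 2.5.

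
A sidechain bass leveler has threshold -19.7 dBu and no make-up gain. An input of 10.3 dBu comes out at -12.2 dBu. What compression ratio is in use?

Input overshoot = 10.3 − (-19.7) = 30 dB; output overshoot = -12.2 − (-19.7) = 7.5 dB.
Ratio = 30 / 7.5 = 4.

4:1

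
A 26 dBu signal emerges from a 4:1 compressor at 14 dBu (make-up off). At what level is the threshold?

Let T be the threshold. Output overshoot = (input overshoot)/R, so 14 − T = (26 − T)/4.
4·(14 − T) = 26 − T → 3·T = 56 − 26 = 30.
T = 30/3 = 10 dBu.

10 dBu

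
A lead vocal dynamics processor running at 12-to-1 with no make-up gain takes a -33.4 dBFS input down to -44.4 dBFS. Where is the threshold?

-45.4 dBFS

Let T be the threshold. Output overshoot = (input overshoot)/R, so -44.4 − T = (-33.4 − T)/12.
12·(-44.4 − T) = -33.4 − T → 11·T = -532.8 − (-33.4) = -499.4.
T = -499.4/11 = -45.4 dBFS.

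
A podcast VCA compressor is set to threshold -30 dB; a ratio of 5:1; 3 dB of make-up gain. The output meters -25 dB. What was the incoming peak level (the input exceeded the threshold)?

-20 dB

Remove make-up: -25 − 3 = -28 dB.
Post-compression overshoot = -28 − (-30) = 2 dB.
Undo the ratio: input overshoot = 2 × 5 = 10 dB, giving input = -20 dB.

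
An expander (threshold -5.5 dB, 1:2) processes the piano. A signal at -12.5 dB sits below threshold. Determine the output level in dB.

-19.5 dB

Below threshold, a 1:2 expander applies gain = (2−1)×(T − x) of attenuation.
(2−1) × 7 = 7 dB, so output = -12.5 − 7 = -19.5 dB.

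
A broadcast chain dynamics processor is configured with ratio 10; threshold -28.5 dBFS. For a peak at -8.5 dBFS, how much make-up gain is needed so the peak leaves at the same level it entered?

18 dB

Overshoot 20 dB → 20/10 = 2 dB after compression, so the compressed level is -28.5 + 2 = -26.5 dBFS.
Make-up = target − compressed = -8.5 − (-26.5) = 18 dB.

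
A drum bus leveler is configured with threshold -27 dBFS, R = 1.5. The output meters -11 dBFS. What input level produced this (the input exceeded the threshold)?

The compressed level sits -11 − (-27) = 16 dB over threshold.
Undo the ratio: input overshoot = 16 × 1.5 = 24 dB, giving input = -3 dBFS.

-3 dBFS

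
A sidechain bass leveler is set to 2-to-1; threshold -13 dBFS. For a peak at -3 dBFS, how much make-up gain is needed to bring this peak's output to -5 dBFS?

The peak compresses to -13 + 10/2 = -8 dBFS.
To reach -5 dBFS requires -5 − (-8) = 3 dB of make-up.

3 dB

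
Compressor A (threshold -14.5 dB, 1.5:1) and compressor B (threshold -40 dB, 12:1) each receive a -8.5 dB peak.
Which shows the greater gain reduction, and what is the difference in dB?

B, by 26.875 dB

A: 6 dB over, compressed to 4 dB over, so 2 dB of GR.
B: 31.5 dB over, compressed to 2.625 dB over, so 28.875 dB of GR.
B reduces 26.875 dB more.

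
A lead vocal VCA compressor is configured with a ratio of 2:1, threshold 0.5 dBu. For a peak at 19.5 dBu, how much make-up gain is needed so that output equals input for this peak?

9.5 dB

Without make-up, output = threshold + overshoot/2 = 0.5 + 9.5 = 10 dBu.
Gap to target: 9.5 dB.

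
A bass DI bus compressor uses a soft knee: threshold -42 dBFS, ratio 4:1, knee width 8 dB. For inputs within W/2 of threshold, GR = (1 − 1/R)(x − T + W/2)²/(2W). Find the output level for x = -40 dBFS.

x − T + W/2 = -40 − (-42) + 4 = 6.
GR = (1 − 1/4) × 6² / 16 = 0.75 × 36 / 16 = 1.6875 dB.
Output = -40 − 1.6875 = -41.6875 dBFS.

-41.6875 dBFS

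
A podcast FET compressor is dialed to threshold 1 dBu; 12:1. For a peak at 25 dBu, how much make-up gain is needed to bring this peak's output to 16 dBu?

Without make-up, output = threshold + overshoot/12 = 1 + 2 = 3 dBu.
Gap to target: 13 dB.

13 dB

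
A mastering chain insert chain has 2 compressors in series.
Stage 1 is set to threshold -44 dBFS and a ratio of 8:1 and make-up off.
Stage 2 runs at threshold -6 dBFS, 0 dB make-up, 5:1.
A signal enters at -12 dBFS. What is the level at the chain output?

Stage 1: overshoot 32 dB → 32/8 = 4 dB → -40 dBFS.
Stage 2: -40 dBFS ≤ -6 dBFS, so stage 2 doesn't engage; output -40 dBFS.

-40 dBFS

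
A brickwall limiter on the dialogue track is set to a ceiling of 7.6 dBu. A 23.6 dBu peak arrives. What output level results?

At ∞:1, everything above 7.6 dBu is held at the ceiling.

7.6 dBu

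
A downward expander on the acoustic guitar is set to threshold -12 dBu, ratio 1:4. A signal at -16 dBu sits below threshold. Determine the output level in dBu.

-28 dBu

Undershoot = (-12) − (-16) = 4 dB.
At 1:4, that expands to 16 dB under threshold.
Output = -12 − 16 = -28 dBu.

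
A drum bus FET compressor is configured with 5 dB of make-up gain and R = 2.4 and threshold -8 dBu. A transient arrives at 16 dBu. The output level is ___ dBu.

7 dBu

16 dBu sits 24 dB over threshold.
The 24 dB excess becomes 10 dB after 2.4:1 reduction.
Output = -8 + 10 = 2 dBu; make-up adds 5 dB, giving 7 dBu.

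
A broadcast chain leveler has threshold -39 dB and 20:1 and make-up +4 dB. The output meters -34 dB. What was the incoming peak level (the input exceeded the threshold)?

-19 dB

Stripping the +4 dB make-up gives -38 dB at the gain stage.
That's 1 dB above the -39 dB threshold.
Before 20:1 compression the overshoot was 1 × 20 = 20 dB, so input = -39 + 20 = -19 dB.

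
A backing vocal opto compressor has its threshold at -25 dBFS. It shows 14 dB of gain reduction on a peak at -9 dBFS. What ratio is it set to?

8:1

Input overshoot = -9 − (-25) = 16 dB.
Output overshoot = 16 − 14 = 2 dB.
Ratio = input overshoot / output overshoot = 16 / 2 = 8.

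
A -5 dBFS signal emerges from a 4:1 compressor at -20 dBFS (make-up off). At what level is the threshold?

-25 dBFS

Let T be the threshold. Output overshoot = (input overshoot)/R, so -20 − T = (-5 − T)/4.
4·(-20 − T) = -5 − T → 3·T = -80 − (-5) = -75.
T = -75/3 = -25 dBFS.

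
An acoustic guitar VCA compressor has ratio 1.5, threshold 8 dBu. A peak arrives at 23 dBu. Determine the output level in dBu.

18 dBu

Overshoot: 23 − 8 = 15 dB.
The 15 dB excess becomes 10 dB after 1.5:1 reduction.
Output = 8 + 10 = 18 dBu.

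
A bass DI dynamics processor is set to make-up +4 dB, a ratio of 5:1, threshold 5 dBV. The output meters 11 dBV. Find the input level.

15 dBV

Before make-up, the level was 11 − 4 = 7 dBV.
Post-compression overshoot = 7 − 5 = 2 dB.
Input overshoot = R × output overshoot = 10 dB → input = 5 + 10 = 15 dBV.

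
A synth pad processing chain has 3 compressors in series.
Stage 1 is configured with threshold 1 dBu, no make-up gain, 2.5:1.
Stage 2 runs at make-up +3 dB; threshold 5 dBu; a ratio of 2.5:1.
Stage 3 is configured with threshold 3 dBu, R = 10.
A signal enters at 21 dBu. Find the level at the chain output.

Stage 1: 21 dBu is 20 dB over 1 dBu; at 2.5:1 that becomes 8 dB over, giving 9 dBu.
Stage 2: 4 dB above 5 dBu, reduced 2.5:1 to 1.6 dB above → 6.6 dBu; +3 dB make-up → 9.6 dBu.
Stage 3: 6.6 dB above 3 dBu, reduced 10:1 to 0.66 dB above → 3.66 dBu.

3.66 dBu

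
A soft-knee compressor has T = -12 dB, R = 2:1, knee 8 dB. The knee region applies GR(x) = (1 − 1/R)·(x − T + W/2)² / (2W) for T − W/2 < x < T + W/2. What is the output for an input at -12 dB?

x − T + W/2 = -12 − (-12) + 4 = 4.
GR = (1 − 1/2) × 4² / 16 = 0.5 × 16 / 16 = 0.5 dB.
Output = -12 − 0.5 = -12.5 dB.

-12.5 dB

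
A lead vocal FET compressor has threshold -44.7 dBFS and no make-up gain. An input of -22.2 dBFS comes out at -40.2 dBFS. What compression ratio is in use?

5:1

Input overshoot = -22.2 − (-44.7) = 22.5 dB; output overshoot = -40.2 − (-44.7) = 4.5 dB.
Ratio = 22.5 / 4.5 = 5.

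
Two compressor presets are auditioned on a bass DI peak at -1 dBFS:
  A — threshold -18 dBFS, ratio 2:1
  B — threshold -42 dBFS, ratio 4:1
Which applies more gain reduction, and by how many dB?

A: 17 dB over, compressed to 8.5 dB over, so 8.5 dB of GR.
B: 41 dB over, compressed to 10.25 dB over, so 30.75 dB of GR.
B reduces 22.25 dB more.

B, by 22.25 dB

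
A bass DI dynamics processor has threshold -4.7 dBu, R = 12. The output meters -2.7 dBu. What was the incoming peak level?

19.3 dBu

That's 2 dB above the -4.7 dBu threshold.
Input overshoot = R × output overshoot = 24 dB → input = -4.7 + 24 = 19.3 dBu.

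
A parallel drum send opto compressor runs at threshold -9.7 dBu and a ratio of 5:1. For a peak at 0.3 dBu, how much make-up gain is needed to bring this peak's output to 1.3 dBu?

9 dB

The peak compresses to -9.7 + 10/5 = -7.7 dBu.
To reach 1.3 dBu requires 1.3 − (-7.7) = 9 dB of make-up.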